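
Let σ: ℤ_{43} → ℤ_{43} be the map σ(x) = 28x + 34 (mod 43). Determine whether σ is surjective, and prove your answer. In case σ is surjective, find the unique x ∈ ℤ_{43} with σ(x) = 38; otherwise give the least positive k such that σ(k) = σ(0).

Since gcd(28, 43) = 1, 28 is invertible modulo 43. Euclid's algorithm: 43 = 1·28 + 15, 28 = 1·15 + 13, 15 = 1·13 + 2, 13 = 6·2 + 1; back-substituting gives 1 = 20·28 − 13·43, so 28⁻¹ ≡ 20 (mod 43).
For any y ∈ ℤ_{43}, x = 20(y − 34) mod 43 satisfies σ(x) = 28·20(y − 34) + 34 ≡ y (since 28·20 ≡ 1 mod 43). So every y has a preimage.
Therefore σ is surjective.
Since σ is surjective, we find σ⁻¹(38): we need 28x ≡ 38 − 34 ≡ 4 (mod 43). Using 28⁻¹ = 20: x ≡ 20·4 = 80 = 1·43 + 37, so x = 37.
Check: σ(37) = 28·37 + 34 = 1070 = 24·43 + 38 ≡ 38 (mod 43).

37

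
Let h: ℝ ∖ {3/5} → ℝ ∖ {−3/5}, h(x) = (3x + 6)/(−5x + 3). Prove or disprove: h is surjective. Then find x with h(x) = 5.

9/28

For any y ≠ −3/5, solving y(−5x + 3) = 3x + 6 for x gives a well-defined x ≠ 3/5. So h is surjective.
Solving h(x) = 5: cross-multiplying gives 3x + 6 = 5(−5x + 3), which rearranges to 28x = 9, so x = 9/28.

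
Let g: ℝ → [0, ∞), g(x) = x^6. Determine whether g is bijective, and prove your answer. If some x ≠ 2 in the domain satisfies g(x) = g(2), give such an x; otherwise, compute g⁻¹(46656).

g(2) = 64 = (−2)^6 = g(−2) (since 6 is even), with 2 ≠ −2. So g is not injective, hence not bijective.
For the follow-up, such an x exists: taking x = −2 ∈ ℝ gives g(−2) = 64 = g(2) with −2 ≠ 2.

-2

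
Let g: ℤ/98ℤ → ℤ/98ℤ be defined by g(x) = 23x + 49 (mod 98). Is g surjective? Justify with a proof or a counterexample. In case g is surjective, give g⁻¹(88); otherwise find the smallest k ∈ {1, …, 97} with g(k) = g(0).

Recall: g is surjective if every y in the codomain equals g(x) for some x in the domain.
Since gcd(23, 98) = 1, 23 is invertible modulo 98. Euclid's algorithm: 98 = 4·23 + 6, 23 = 3·6 + 5, 6 = 1·5 + 1; back-substituting gives 1 = 81·23 − 19·98, so 23⁻¹ ≡ 81 (mod 98).
For any y ∈ ℤ/98ℤ, x = 81(y − 49) mod 98 satisfies g(x) = 23·81(y − 49) + 49 ≡ y (since 23·81 ≡ 1 mod 98). So every y has a preimage.
Hence g is surjective.
Since g is surjective, we compute g⁻¹(88): solve 23x + 49 ≡ 88 (mod 98), i.e. 23x ≡ 39 (mod 98).
Multiplying by 23⁻¹ = 81 gives x ≡ 81·39 = 3159 = 32·98 + 23 ≡ 23 (mod 98).
Check: g(23) = 23·23 + 49 = 578 = 5·98 + 88 ≡ 88 (mod 98).

23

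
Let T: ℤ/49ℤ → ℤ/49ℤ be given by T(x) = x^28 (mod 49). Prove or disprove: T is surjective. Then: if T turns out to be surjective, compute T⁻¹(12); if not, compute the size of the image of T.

T(3): Repeated squaring mod 49: 3^1 ≡ 3, 3^2 ≡ 3² = 9, 3^4 ≡ 9² = 81 ≡ 32, 3^8 ≡ 32² = 1024 ≡ 44, 3^16 ≡ 44² = 1936 ≡ 25. Since 28 = 16 + 8 + 4, 3^28 ≡ 25·44·32: 25·44 = 1100 ≡ 22, then 22·32 = 704 ≡ 18. So 3^28 ≡ 18 (mod 49).
T(4): Repeated squaring mod 49: 4^1 ≡ 4, 4^2 ≡ 4² = 16, 4^4 ≡ 16² = 256 ≡ 11, 4^8 ≡ 11² = 121 ≡ 23, 4^16 ≡ 23² = 529 ≡ 39. Since 28 = 16 + 8 + 4, 4^28 ≡ 39·23·11: 39·23 = 897 ≡ 15, then 15·11 = 165 ≡ 18. So 4^28 ≡ 18 (mod 49).
So T(3) = T(4) = 18 while 3 ≠ 4, therefore T is not injective.
A non-injective map from the 49-element set ℤ/49ℤ to itself takes at most 48 distinct values, so it cannot be surjective. Therefore T is not surjective.
Since T is not surjective, we determine |image(T)|. Computing x^28 mod 49 for each x (by repeated squaring, reducing mod 49 at every step), the values T(0), T(1), …, T(48) are: 0, 1, 30, 18, 18, 30, 1, 0, 1, 30, 18, 18, 30, 1, 0, 1, 30, 18, 18, 30, 1, 0, 1, 30, 18, 18, 30, 1, 0, 1, 30, 18, 18, 30, 1, 0, 1, 30, 18, 18, 30, 1, 0, 1, 30, 18, 18, 30, 1.
The distinct values are {0, 1, 18, 30}; there are 4 of them.

4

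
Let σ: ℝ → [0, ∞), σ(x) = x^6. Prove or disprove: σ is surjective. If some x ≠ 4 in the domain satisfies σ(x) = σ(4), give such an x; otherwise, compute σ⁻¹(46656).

-4

For any y ∈ [0, ∞), x = y^{1/6} ∈ ℝ satisfies x^6 = y, so σ is surjective.
For the follow-up, such an x exists: taking x = −4 ∈ ℝ gives σ(−4) = 4096 = σ(4) with −4 ≠ 4.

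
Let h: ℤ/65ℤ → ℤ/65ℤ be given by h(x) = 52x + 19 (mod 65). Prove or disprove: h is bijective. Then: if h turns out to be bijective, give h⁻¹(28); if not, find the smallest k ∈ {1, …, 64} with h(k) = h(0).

We have gcd(52, 65) = 13 > 1. Taking x_1 = 0 and x_2 = 5: h(0) = 19 and h(5) = 52·5 + 19 = 279 ≡ 19 (mod 65).
So h(0) = h(5) while 0 ≠ 5, therefore h is not injective, hence not bijective.
Since h is not bijective, we find the least positive k with h(k) = h(0): this means 52k ≡ 0 (mod 65), i.e. 65 ∣ 52k. Since gcd(52, 65) = 13, dividing through by 13 this holds exactly when 5 ∣ 4k, and as gcd(4, 5) = 1, exactly when 5 ∣ k.
The smallest positive such k is 5.

5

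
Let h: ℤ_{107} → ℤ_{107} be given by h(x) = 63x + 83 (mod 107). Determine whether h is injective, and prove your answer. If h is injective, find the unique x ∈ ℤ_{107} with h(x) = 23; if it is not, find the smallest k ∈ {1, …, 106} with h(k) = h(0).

50

Recall: h is injective when h(s) = h(t) forces s = t.
Suppose h(s) = h(t) in ℤ_{107}. Then 63s + 83 ≡ 63t + 83 (mod 107), thus 63(s − t) ≡ 0 (mod 107).
Since gcd(63, 107) = 1, 63 is invertible modulo 107, thus s − t ≡ 0 (mod 107), i.e. s = t.
Thus h is injective.
We now compute 63⁻¹ mod 107 explicitly. Euclid's algorithm: 107 = 1·63 + 44, 63 = 1·44 + 19, 44 = 2·19 + 6, 19 = 3·6 + 1; back-substituting gives 1 = 17·63 − 10·107, so 63⁻¹ ≡ 17 (mod 107).
Since h is injective, we find h⁻¹(23): we need 63x ≡ 23 − 83 ≡ 47 (mod 107). Using 63⁻¹ = 17: x ≡ 17·47 = 799 = 7·107 + 50, so x = 50.
Check: h(50) = 63·50 + 83 = 3233 = 30·107 + 23 ≡ 23 (mod 107).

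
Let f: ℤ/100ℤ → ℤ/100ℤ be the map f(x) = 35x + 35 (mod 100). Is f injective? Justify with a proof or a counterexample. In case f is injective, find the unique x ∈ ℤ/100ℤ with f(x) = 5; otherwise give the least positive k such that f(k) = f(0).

We have gcd(35, 100) = 5 > 1. Taking u = 0 and v = 20: f(0) = 35 and f(20) = 35·20 + 35 = 735 ≡ 35 (mod 100).
So f(0) = f(20) while 0 ≠ 20, so f is not injective.
Since f is not injective, we find the least positive k with f(k) = f(0): this means 35k ≡ 0 (mod 100), i.e. 100 ∣ 35k. Since gcd(35, 100) = 5, dividing through by 5 this holds exactly when 20 ∣ 7k, and as gcd(7, 20) = 1, exactly when 20 ∣ k.
The smallest positive such k is 20.

20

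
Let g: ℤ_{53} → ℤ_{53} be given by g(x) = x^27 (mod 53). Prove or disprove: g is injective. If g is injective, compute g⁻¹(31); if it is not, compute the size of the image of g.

22

Since 53 is prime, the nonzero elements of ℤ_{53} form a cyclic group of order 52.
As gcd(27, 52) = 1, raising to the 27th power is a bijection on this group: if x_1^27 ≡ x_2^27 then (x_1x_2^{−1})^27 = 1, and the only element of order dividing gcd(27, 52) = 1 is 1, so x_1 = x_2.
With g(0) = 0 this makes g injective on all of ℤ_{53}, hence bijective (finite equal-size domain and codomain). In particular g is injective.
Since g is injective, we find the preimage of 31. The inverse of x ↦ x^27 on (ℤ_{53})^× is x ↦ x^27, because 27·27 = 729 = 14·52 + 1 ≡ 1 (mod 52) and x^{52} = 1 for x ≠ 0 (Fermat). So g⁻¹(31) = 31^27 mod 53.
Repeated squaring mod 53: 31^1 ≡ 31, 31^2 ≡ 31² = 961 ≡ 7, 31^4 ≡ 7² = 49, 31^8 ≡ 49² = 2401 ≡ 16, 31^16 ≡ 16² = 256 ≡ 44. Since 27 = 16 + 8 + 2 + 1, 31^27 ≡ 44·16·7·31: 44·16 = 704 ≡ 15, then 15·7 = 105 ≡ 52, then 52·31 = 1612 ≡ 22. So 31^27 ≡ 22 (mod 53).
Hence g⁻¹(31) = 22.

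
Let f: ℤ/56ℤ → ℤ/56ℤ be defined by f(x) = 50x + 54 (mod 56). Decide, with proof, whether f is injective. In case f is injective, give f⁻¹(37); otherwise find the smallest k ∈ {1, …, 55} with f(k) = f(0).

We have gcd(50, 56) = 2 > 1. Taking x_1 = 0 and x_2 = 28: f(0) = 54 and f(28) = 50·28 + 54 = 1454 ≡ 54 (mod 56).
So f(0) = f(28) while 0 ≠ 28, thus f is not injective.
Since f is not injective, we find the least positive k with f(k) = f(0): this means 50k ≡ 0 (mod 56), i.e. 56 ∣ 50k. Since gcd(50, 56) = 2, dividing through by 2 this holds exactly when 28 ∣ 25k, and as gcd(25, 28) = 1, exactly when 28 ∣ k.
The smallest positive such k is 28.

28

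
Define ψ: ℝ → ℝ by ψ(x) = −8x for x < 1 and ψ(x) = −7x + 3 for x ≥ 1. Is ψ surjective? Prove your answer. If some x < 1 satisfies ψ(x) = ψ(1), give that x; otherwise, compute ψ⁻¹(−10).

1/2

Both pieces are strictly decreasing (slopes −8 and −7), so each is injective on its own interval.
The left piece maps (−∞, 1) onto (−8, ∞); the right piece maps [1, ∞) onto (−∞, −4].
The union (−8, ∞) ∪ (−∞, −4] covers ℝ, so ψ is surjective.
For the follow-up: the images overlap, so an x < 1 with ψ(x) = ψ(1) exists. ψ(1) = −4; solving −8x = −4 for x < 1 gives x = (−4 − 0)/(−8) = 1/2.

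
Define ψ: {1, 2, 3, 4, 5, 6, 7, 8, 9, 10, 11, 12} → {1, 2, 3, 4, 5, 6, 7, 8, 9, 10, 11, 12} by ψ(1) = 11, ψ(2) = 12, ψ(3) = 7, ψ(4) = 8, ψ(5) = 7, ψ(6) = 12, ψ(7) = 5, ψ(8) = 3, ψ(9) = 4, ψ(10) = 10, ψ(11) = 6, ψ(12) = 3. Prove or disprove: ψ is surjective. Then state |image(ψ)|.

No element maps to 1, so ψ is not surjective.
The image of ψ is {3, 4, 5, 6, 7, 8, 10, 11, 12}, which has 9 elements.

9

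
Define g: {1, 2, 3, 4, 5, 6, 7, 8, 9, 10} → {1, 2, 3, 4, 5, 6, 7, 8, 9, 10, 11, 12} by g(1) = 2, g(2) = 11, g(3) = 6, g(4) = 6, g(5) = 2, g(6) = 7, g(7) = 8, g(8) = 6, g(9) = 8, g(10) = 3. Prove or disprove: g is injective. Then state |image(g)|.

g(3) = 6 = g(4) with 3 ≠ 4, so g is not injective.
The image of g is {2, 3, 6, 7, 8, 11}, which has 6 elements.

6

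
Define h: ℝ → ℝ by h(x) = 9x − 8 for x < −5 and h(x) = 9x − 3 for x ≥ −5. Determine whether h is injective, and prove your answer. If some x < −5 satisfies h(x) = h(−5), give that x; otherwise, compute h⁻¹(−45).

Both pieces are strictly increasing (slopes 9 and 9), so each is injective on its own interval.
The left piece maps (−∞, −5) onto (−∞, −53); the right piece maps [−5, ∞) onto [−48, ∞).
These images are disjoint, so no value is attained by both pieces. Thus h is injective.
Because the two images are disjoint, no x < −5 has h(x) = h(−5), so we compute h⁻¹(−45): −45 lies in [−48, ∞), so solve 9x − 3 = −45: x = (−45 + 3)/9 = −14/3.

-14/3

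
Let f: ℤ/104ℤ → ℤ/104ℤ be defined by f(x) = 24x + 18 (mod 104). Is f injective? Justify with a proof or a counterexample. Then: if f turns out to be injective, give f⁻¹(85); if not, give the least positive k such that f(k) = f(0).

13

We have gcd(24, 104) = 8 > 1. Taking u = 0 and v = 13: f(0) = 18 and f(13) = 24·13 + 18 = 330 ≡ 18 (mod 104).
So f(0) = f(13) while 0 ≠ 13, thus f is not injective.
Since f is not injective, we find the least positive k with f(k) = f(0): this means 24k ≡ 0 (mod 104), i.e. 104 ∣ 24k. Since gcd(24, 104) = 8, dividing through by 8 this holds exactly when 13 ∣ 3k, and as gcd(3, 13) = 1, exactly when 13 ∣ k.
The smallest positive such k is 13.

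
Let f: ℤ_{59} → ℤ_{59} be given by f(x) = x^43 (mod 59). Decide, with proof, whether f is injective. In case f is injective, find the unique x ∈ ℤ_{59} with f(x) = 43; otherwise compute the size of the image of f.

Since 59 is prime, the nonzero elements of ℤ_{59} form a cyclic group of order 58.
As gcd(43, 58) = 1, raising to the 43rd power is a bijection on this group: if x_1^43 ≡ x_2^43 then (x_1x_2^{−1})^43 = 1, and the only element of order dividing gcd(43, 58) = 1 is 1, so x_1 = x_2.
With f(0) = 0 this makes f injective on all of ℤ_{59}, hence bijective (finite equal-size domain and codomain). In particular f is injective.
Since f is injective, we find the preimage of 43. The inverse of x ↦ x^43 on (ℤ_{59})^× is x ↦ x^27, because 43·27 = 1161 = 20·58 + 1 ≡ 1 (mod 58) and x^{58} = 1 for x ≠ 0 (Fermat). So f⁻¹(43) = 43^27 mod 59.
Repeated squaring mod 59: 43^1 ≡ 43, 43^2 ≡ 43² = 1849 ≡ 20, 43^4 ≡ 20² = 400 ≡ 46, 43^8 ≡ 46² = 2116 ≡ 51, 43^16 ≡ 51² = 2601 ≡ 5. Since 27 = 16 + 8 + 2 + 1, 43^27 ≡ 5·51·20·43: 5·51 = 255 ≡ 19, then 19·20 = 380 ≡ 26, then 26·43 = 1118 ≡ 56. So 43^27 ≡ 56 (mod 59).
Hence f⁻¹(43) = 56.

56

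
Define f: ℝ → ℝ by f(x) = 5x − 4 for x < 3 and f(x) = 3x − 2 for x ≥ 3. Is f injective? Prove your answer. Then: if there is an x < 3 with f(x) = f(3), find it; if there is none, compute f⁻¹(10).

11/5

Both pieces are strictly increasing (slopes 5 and 3), so each is injective on its own interval.
The left piece maps (−∞, 3) onto (−∞, 11); the right piece maps [3, ∞) onto [7, ∞).
These images overlap. In particular f(3) = 7 (right piece), and solving 5x − 4 = 7 on the left piece gives x = 11/5 < 3.
So f(11/5) = f(3) with 11/5 ≠ 3, and f is not injective. This x = 11/5 is the requested value below 3.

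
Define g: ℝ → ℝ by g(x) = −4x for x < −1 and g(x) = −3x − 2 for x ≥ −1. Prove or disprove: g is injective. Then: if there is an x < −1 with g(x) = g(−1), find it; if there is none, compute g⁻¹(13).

-13/4

Both pieces are strictly decreasing (slopes −4 and −3), so each is injective on its own interval.
The left piece maps (−∞, −1) onto (4, ∞); the right piece maps [−1, ∞) onto (−∞, 1].
These images are disjoint, so no value is attained by both pieces. So g is injective.
Because the two images are disjoint, no x < −1 has g(x) = g(−1), so we compute g⁻¹(13): 13 lies in (4, ∞), so solve −4x = 13: x = (13 − 0)/(−4) = −13/4.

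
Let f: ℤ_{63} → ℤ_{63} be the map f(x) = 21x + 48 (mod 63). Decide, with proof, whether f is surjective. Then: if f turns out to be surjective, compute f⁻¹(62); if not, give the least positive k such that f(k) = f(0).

Recall: surjectivity means every element of the codomain has a preimage under f.
Since gcd(21, 63) = 21, we have 21x ≡ 0 (mod 21) for all x, so f(x) ≡ 6 (mod 21).
But 0 ≢ 6 (mod 21), so 0 ∈ ℤ_{63} has no preimage. Thus f is not surjective.
Since f is not surjective, we find the least positive k with f(k) = f(0): this means 21k ≡ 0 (mod 63), i.e. 63 ∣ 21k. Since gcd(21, 63) = 21, dividing through by 21 this holds exactly when 3 ∣ k.
The smallest positive such k is 3.

3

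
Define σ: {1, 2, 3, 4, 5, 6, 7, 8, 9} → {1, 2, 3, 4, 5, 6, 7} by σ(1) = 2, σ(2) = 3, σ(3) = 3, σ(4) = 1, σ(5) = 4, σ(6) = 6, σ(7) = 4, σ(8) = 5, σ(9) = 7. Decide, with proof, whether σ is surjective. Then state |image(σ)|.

Every element of the codomain has a preimage: 1 = σ(4), 2 = σ(1), 3 = σ(2), 4 = σ(5), 5 = σ(8), 6 = σ(6), 7 = σ(9).
So σ is surjective.
The image of σ is {1, 2, 3, 4, 5, 6, 7}, which has 7 elements.

7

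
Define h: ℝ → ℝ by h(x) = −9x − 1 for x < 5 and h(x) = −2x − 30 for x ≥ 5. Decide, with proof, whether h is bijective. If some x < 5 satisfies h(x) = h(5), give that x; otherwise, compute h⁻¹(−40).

13/3

Both pieces are strictly decreasing (slopes −9 and −2), so each is injective on its own interval.
The left piece maps (−∞, 5) onto (−46, ∞); the right piece maps [5, ∞) onto (−∞, −40].
These images overlap. In particular h(5) = −40 (right piece), and solving −9x − 1 = −40 on the left piece gives x = 13/3 < 5.
So h(13/3) = h(5) with 13/3 ≠ 5, and h is not injective, hence not bijective. This x = 13/3 is the requested value below 5.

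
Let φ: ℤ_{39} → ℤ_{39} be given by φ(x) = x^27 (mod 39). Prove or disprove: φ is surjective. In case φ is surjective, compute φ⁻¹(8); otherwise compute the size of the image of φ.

15

φ(2): Repeated squaring mod 39: 2^1 ≡ 2, 2^2 ≡ 2² = 4, 2^4 ≡ 4² = 16, 2^8 ≡ 16² = 256 ≡ 22, 2^16 ≡ 22² = 484 ≡ 16. Since 27 = 16 + 8 + 2 + 1, 2^27 ≡ 16·22·4·2: 16·22 = 352 ≡ 1, then 1·4 = 4, then 4·2 = 8. So 2^27 ≡ 8 (mod 39).
φ(5): Repeated squaring mod 39: 5^1 ≡ 5, 5^2 ≡ 5² = 25, 5^4 ≡ 25² = 625 ≡ 1, 5^8 ≡ 1² = 1, 5^16 ≡ 1² = 1. Since 27 = 16 + 8 + 2 + 1, 5^27 ≡ 1·1·25·5: 1·1 = 1, then 1·25 = 25, then 25·5 = 125 ≡ 8. So 5^27 ≡ 8 (mod 39).
So φ(2) = φ(5) = 8 while 2 ≠ 5, hence φ is not injective.
A non-injective map from the 39-element set ℤ_{39} to itself takes at most 38 distinct values, so it cannot be surjective. Thus φ is not surjective.
Since φ is not surjective, we determine |image(φ)|. Computing x^27 mod 39 for each x (by repeated squaring, reducing mod 39 at every step), the values φ(0), φ(1), …, φ(38) are: 0, 1, 8, 27, 25, 8, 21, 31, 5, 27, 25, 5, 12, 13, 14, 21, 1, 38, 21, 34, 5, 18, 1, 38, 18, 25, 26, 27, 34, 14, 12, 34, 8, 18, 31, 14, 12, 31, 38.
The distinct values are {0, 1, 5, 8, 12, 13, 14, 18, 21, 25, 26, 27, 31, 34, 38}; there are 15 of them.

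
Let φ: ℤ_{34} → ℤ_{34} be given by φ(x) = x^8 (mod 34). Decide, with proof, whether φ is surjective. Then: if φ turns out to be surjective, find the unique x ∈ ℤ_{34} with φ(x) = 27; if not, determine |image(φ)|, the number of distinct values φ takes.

φ(2): Repeated squaring mod 34: 2^1 ≡ 2, 2^2 ≡ 2² = 4, 2^4 ≡ 4² = 16, 2^8 ≡ 16² = 256 ≡ 18. So 2^8 ≡ 18 (mod 34).
φ(4): Repeated squaring mod 34: 4^1 ≡ 4, 4^2 ≡ 4² = 16, 4^4 ≡ 16² = 256 ≡ 18, 4^8 ≡ 18² = 324 ≡ 18. So 4^8 ≡ 18 (mod 34).
So φ(2) = φ(4) = 18 while 2 ≠ 4, hence φ is not injective.
A non-injective map from the 34-element set ℤ_{34} to itself takes at most 33 distinct values, so it cannot be surjective. Thus φ is not surjective.
Since φ is not surjective, we determine |image(φ)|. Computing x^8 mod 34 for each x (by repeated squaring, reducing mod 34 at every step), the values φ(0), φ(1), …, φ(33) are: 0, 1, 18, 33, 18, 33, 16, 33, 18, 1, 16, 33, 16, 1, 16, 1, 18, 17, 18, 1, 16, 1, 16, 33, 16, 1, 18, 33, 16, 33, 18, 33, 18, 1.
The distinct values are {0, 1, 16, 17, 18, 33}; there are 6 of them.

6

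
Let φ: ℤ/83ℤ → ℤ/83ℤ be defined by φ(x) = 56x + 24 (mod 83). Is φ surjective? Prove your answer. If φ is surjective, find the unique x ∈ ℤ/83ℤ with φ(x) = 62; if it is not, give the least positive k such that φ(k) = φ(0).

57

Since gcd(56, 83) = 1, 56 is invertible modulo 83. Euclid's algorithm: 83 = 1·56 + 27, 56 = 2·27 + 2, 27 = 13·2 + 1; back-substituting gives 1 = 43·56 − 29·83, so 56⁻¹ ≡ 43 (mod 83).
For any y ∈ ℤ/83ℤ, x = 43(y − 24) mod 83 satisfies φ(x) = 56·43(y − 24) + 24 ≡ y (since 56·43 ≡ 1 mod 83). So every y has a preimage.
So φ is surjective.
Since φ is surjective, we compute φ⁻¹(62): solve 56x + 24 ≡ 62 (mod 83), i.e. 56x ≡ 38 (mod 83).
Multiplying by 56⁻¹ = 43 gives x ≡ 43·38 = 1634 = 19·83 + 57 ≡ 57 (mod 83).
Check: φ(57) = 56·57 + 24 = 3216 = 38·83 + 62 ≡ 62 (mod 83).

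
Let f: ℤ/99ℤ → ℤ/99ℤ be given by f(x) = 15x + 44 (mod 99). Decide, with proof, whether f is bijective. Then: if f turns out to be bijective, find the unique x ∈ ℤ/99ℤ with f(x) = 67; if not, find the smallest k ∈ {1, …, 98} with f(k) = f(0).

We have gcd(15, 99) = 3 > 1. Taking a = 0 and b = 33: f(0) = 44 and f(33) = 15·33 + 44 = 539 ≡ 44 (mod 99).
So f(0) = f(33) while 0 ≠ 33, therefore f is not injective, hence not bijective.
Since f is not bijective, we find the least positive k with f(k) = f(0): this means 15k ≡ 0 (mod 99), i.e. 99 ∣ 15k. Since gcd(15, 99) = 3, dividing through by 3 this holds exactly when 33 ∣ 5k, and as gcd(5, 33) = 1, exactly when 33 ∣ k.
The smallest positive such k is 33.

33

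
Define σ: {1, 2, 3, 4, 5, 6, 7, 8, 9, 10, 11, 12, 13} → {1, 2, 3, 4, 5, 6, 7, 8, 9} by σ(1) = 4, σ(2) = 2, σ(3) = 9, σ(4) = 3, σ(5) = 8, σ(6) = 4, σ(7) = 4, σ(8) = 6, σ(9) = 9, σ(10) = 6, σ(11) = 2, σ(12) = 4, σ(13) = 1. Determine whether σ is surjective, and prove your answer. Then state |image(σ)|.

7

No element maps to 5, so σ is not surjective.
The image of σ is {1, 2, 3, 4, 6, 8, 9}, which has 7 elements.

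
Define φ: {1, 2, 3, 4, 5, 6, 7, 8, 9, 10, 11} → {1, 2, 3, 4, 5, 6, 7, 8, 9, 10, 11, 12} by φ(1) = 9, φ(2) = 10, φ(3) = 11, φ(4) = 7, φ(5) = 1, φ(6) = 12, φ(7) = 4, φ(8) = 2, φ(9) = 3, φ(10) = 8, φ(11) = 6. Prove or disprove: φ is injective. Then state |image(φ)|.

11

The values φ(1), …, φ(11) are 9, 10, 11, 7, 1, 12, 4, 2, 3, 8, 6 — all distinct.
So φ(a) = φ(b) only when a = b, and φ is injective.
The image of φ is {1, 2, 3, 4, 6, 7, 8, 9, 10, 11, 12}, which has 11 elements.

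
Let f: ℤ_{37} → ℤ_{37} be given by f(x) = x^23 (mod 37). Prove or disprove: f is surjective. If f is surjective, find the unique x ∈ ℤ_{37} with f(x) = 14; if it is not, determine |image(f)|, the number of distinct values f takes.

8

Since 37 is prime, the nonzero elements of ℤ_{37} form a cyclic group of order 36.
As gcd(23, 36) = 1, raising to the 23rd power is a bijection on this group: if s^23 ≡ t^23 then (st^{−1})^23 = 1, and the only element of order dividing gcd(23, 36) = 1 is 1, so s = t.
With f(0) = 0 this makes f injective on all of ℤ_{37}, hence bijective (finite equal-size domain and codomain). In particular f is surjective.
Since f is surjective, we find the preimage of 14. The inverse of x ↦ x^23 on (ℤ_{37})^× is x ↦ x^11, because 23·11 = 253 = 7·36 + 1 ≡ 1 (mod 36) and x^{36} = 1 for x ≠ 0 (Fermat). So f⁻¹(14) = 14^11 mod 37.
Repeated squaring mod 37: 14^1 ≡ 14, 14^2 ≡ 14² = 196 ≡ 11, 14^4 ≡ 11² = 121 ≡ 10, 14^8 ≡ 10² = 100 ≡ 26. Since 11 = 8 + 2 + 1, 14^11 ≡ 26·11·14: 26·11 = 286 ≡ 27, then 27·14 = 378 ≡ 8. So 14^11 ≡ 8 (mod 37).
Hence f⁻¹(14) = 8.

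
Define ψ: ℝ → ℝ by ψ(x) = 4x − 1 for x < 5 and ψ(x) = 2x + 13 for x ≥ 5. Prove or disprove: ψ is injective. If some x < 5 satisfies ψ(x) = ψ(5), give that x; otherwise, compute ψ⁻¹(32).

Both pieces are strictly increasing (slopes 4 and 2), so each is injective on its own interval.
The left piece maps (−∞, 5) onto (−∞, 19); the right piece maps [5, ∞) onto [23, ∞).
These images are disjoint, so no value is attained by both pieces. Thus ψ is injective.
Because the two images are disjoint, no x < 5 has ψ(x) = ψ(5), so we compute ψ⁻¹(32): 32 lies in [23, ∞), so solve 2x + 13 = 32: x = (32 − 13)/2 = 19/2.

19/2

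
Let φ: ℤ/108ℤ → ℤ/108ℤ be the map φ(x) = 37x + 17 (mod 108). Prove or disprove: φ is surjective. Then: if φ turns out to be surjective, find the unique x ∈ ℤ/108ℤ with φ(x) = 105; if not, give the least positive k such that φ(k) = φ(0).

Since gcd(37, 108) = 1, 37 is invertible modulo 108. Euclid's algorithm: 108 = 2·37 + 34, 37 = 1·34 + 3, 34 = 11·3 + 1; back-substituting gives 1 = 73·37 − 25·108, so 37⁻¹ ≡ 73 (mod 108).
Then y ↦ 73(y − 17) is a two-sided inverse to φ, so every y ∈ ℤ/108ℤ has a preimage.
So φ is surjective.
Since φ is surjective, we compute φ⁻¹(105): solve 37x + 17 ≡ 105 (mod 108), i.e. 37x ≡ 88 (mod 108).
Multiplying by 37⁻¹ = 73 gives x ≡ 73·88 = 6424 = 59·108 + 52 ≡ 52 (mod 108).
Check: φ(52) = 37·52 + 17 = 1941 = 17·108 + 105 ≡ 105 (mod 108).

52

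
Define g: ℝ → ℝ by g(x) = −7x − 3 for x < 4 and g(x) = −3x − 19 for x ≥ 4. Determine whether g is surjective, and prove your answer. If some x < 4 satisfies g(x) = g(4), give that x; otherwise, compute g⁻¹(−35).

16/3

Both pieces are strictly decreasing (slopes −7 and −3), so each is injective on its own interval.
The left piece maps (−∞, 4) onto (−31, ∞); the right piece maps [4, ∞) onto (−∞, −31].
These images together cover ℝ, so g is surjective.
Because the two images are disjoint, no x < 4 has g(x) = g(4), so we compute g⁻¹(−35): −35 lies in (−∞, −31], so solve −3x − 19 = −35: x = (−35 + 19)/(−3) = 16/3.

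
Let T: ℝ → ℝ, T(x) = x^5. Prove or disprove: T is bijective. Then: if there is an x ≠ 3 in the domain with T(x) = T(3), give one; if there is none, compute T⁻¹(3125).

On ℝ, x ↦ x^5 is strictly increasing (injective) and for any y ∈ ℝ the 5th root y^{1/5} lies in ℝ (surjective). So T is bijective.
Since x ↦ x^5 is strictly increasing on ℝ, it is injective there, so no x ≠ 3 in the domain has T(x) = T(3). We therefore compute T⁻¹(3125) = 3125^{1/5} = 5 (indeed 5^5 = 3125).

5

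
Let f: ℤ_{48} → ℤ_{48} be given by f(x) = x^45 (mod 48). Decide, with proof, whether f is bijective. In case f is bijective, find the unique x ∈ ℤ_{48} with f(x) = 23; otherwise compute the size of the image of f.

f(0) = 0^45 = 0.
f(6): Repeated squaring mod 48: 6^1 ≡ 6, 6^2 ≡ 6² = 36, 6^4 ≡ 36² = 1296 ≡ 0, 6^8 ≡ 0² = 0, 6^16 ≡ 0² = 0, 6^32 ≡ 0² = 0. Since 45 = 32 + 8 + 4 + 1, 6^45 ≡ 0·0·0·6: 0·0 = 0, then 0·0 = 0, then 0·6 = 0. So 6^45 ≡ 0 (mod 48).
So f(0) = f(6) = 0 while 0 ≠ 6, therefore f is not injective, hence not bijective.
Since f is not bijective, we determine |image(f)|. Computing x^45 mod 48 for each x (by repeated squaring, reducing mod 48 at every step), the values f(0), f(1), …, f(47) are: 0, 1, 32, 3, 16, 5, 0, 7, 32, 9, 16, 11, 0, 13, 32, 15, 16, 17, 0, 19, 32, 21, 16, 23, 0, 25, 32, 27, 16, 29, 0, 31, 32, 33, 16, 35, 0, 37, 32, 39, 16, 41, 0, 43, 32, 45, 16, 47.
The distinct values are {0, 1, 3, 5, 7, 9, 11, 13, 15, 16, 17, 19, 21, 23, 25, 27, 29, 31, 32, 33, 35, 37, 39, 41, 43, 45, 47}; there are 27 of them.

27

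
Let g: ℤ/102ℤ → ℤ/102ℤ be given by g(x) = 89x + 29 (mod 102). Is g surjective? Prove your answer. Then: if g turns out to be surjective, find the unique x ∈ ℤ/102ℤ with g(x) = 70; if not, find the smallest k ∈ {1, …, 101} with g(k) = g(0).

Since gcd(89, 102) = 1, 89 is invertible modulo 102. Euclid's algorithm: 102 = 1·89 + 13, 89 = 6·13 + 11, 13 = 1·11 + 2, 11 = 5·2 + 1; back-substituting gives 1 = 47·89 − 41·102, so 89⁻¹ ≡ 47 (mod 102).
For any y ∈ ℤ/102ℤ, x = 47(y − 29) mod 102 satisfies g(x) = 89·47(y − 29) + 29 ≡ y (since 89·47 ≡ 1 mod 102). So every y has a preimage.
So g is surjective.
Since g is surjective, we find g⁻¹(70): we need 89x ≡ 70 − 29 ≡ 41 (mod 102). Using 89⁻¹ = 47: x ≡ 47·41 = 1927 = 18·102 + 91, so x = 91.
Check: g(91) = 89·91 + 29 = 8128 = 79·102 + 70 ≡ 70 (mod 102).

91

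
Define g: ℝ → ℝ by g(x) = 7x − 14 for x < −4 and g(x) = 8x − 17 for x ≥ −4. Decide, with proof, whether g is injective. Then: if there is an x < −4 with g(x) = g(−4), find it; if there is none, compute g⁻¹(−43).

-5

Both pieces are strictly increasing (slopes 7 and 8), so each is injective on its own interval.
The left piece maps (−∞, −4) onto (−∞, −42); the right piece maps [−4, ∞) onto [−49, ∞).
These images overlap. In particular g(−4) = −49 (right piece), and solving 7x − 14 = −49 on the left piece gives x = −5 < −4.
So g(−5) = g(−4) with −5 ≠ −4, and g is not injective. This x = −5 is the requested value below −4.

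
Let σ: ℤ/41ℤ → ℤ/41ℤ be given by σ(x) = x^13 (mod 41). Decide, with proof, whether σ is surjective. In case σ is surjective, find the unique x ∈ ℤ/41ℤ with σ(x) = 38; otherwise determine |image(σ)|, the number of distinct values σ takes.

Since 41 is prime, the nonzero elements of ℤ/41ℤ form a cyclic group of order 40.
As gcd(13, 40) = 1, raising to the 13th power is a bijection on this group: if a^13 ≡ b^13 then (ab^{−1})^13 = 1, and the only element of order dividing gcd(13, 40) = 1 is 1, so a = b.
With σ(0) = 0 this makes σ injective on all of ℤ/41ℤ, hence bijective (finite equal-size domain and codomain). In particular σ is surjective.
Since σ is surjective, we find the preimage of 38. The inverse of x ↦ x^13 on (ℤ/41ℤ)^× is x ↦ x^37, because 13·37 = 481 = 12·40 + 1 ≡ 1 (mod 40) and x^{40} = 1 for x ≠ 0 (Fermat). So σ⁻¹(38) = 38^37 mod 41.
Repeated squaring mod 41: 38^1 ≡ 38, 38^2 ≡ 38² = 1444 ≡ 9, 38^4 ≡ 9² = 81 ≡ 40, 38^8 ≡ 40² = 1600 ≡ 1, 38^16 ≡ 1² = 1, 38^32 ≡ 1² = 1. Since 37 = 32 + 4 + 1, 38^37 ≡ 1·40·38: 1·40 = 40, then 40·38 = 1520 ≡ 3. So 38^37 ≡ 3 (mod 41).
Hence σ⁻¹(38) = 3.

3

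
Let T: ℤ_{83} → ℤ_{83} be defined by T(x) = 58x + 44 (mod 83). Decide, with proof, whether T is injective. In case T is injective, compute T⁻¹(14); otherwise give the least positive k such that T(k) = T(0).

51

Suppose T(a) = T(b) in ℤ_{83}. Then 58a + 44 ≡ 58b + 44 (mod 83), so 58(a − b) ≡ 0 (mod 83).
Since gcd(58, 83) = 1, 58 is invertible modulo 83, so a − b ≡ 0 (mod 83), i.e. a = b.
Hence T is injective.
We now compute 58⁻¹ mod 83 explicitly. Euclid's algorithm: 83 = 1·58 + 25, 58 = 2·25 + 8, 25 = 3·8 + 1; back-substituting gives 1 = 73·58 − 51·83, so 58⁻¹ ≡ 73 (mod 83).
Since T is injective, we find T⁻¹(14): we need 58x ≡ 14 − 44 ≡ 53 (mod 83). Using 58⁻¹ = 73: x ≡ 73·53 = 3869 = 46·83 + 51, so x = 51.
Check: T(51) = 58·51 + 44 = 3002 = 36·83 + 14 ≡ 14 (mod 83).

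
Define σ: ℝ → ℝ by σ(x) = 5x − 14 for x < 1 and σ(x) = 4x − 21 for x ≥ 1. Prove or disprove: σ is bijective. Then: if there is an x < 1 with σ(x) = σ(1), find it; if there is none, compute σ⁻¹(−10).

-3/5

Both pieces are strictly increasing (slopes 5 and 4), so each is injective on its own interval.
The left piece maps (−∞, 1) onto (−∞, −9); the right piece maps [1, ∞) onto [−17, ∞).
These images overlap. In particular σ(1) = −17 (right piece), and solving 5x − 14 = −17 on the left piece gives x = −3/5 < 1.
So σ(−3/5) = σ(1) with −3/5 ≠ 1, and σ is not injective, hence not bijective. This x = −3/5 is the requested value below 1.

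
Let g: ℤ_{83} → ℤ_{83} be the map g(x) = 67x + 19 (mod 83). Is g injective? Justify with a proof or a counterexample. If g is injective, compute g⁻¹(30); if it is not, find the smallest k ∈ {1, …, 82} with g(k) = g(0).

46

By definition, injectivity means: for all s, t in the domain, g(s) = g(t) implies s = t.
If g(s) = g(t), then 67s ≡ 67t (mod 83). Because gcd(67, 83) = 1, we may cancel 67 to get s ≡ t (mod 83).
Thus g is injective.
We now compute 67⁻¹ mod 83 explicitly. Euclid's algorithm: 83 = 1·67 + 16, 67 = 4·16 + 3, 16 = 5·3 + 1; back-substituting gives 1 = 57·67 − 46·83, so 67⁻¹ ≡ 57 (mod 83).
Since g is injective, we find g⁻¹(30): we need 67x ≡ 30 − 19 ≡ 11 (mod 83). Using 67⁻¹ = 57: x ≡ 57·11 = 627 = 7·83 + 46, so x = 46.
Check: g(46) = 67·46 + 19 = 3101 = 37·83 + 30 ≡ 30 (mod 83).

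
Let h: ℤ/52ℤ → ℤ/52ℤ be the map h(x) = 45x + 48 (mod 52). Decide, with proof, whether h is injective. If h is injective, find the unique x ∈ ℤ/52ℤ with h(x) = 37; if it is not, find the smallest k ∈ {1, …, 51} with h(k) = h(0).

Suppose h(a) = h(b) in ℤ/52ℤ. Then 45a + 48 ≡ 45b + 48 (mod 52), thus 45(a − b) ≡ 0 (mod 52).
Since gcd(45, 52) = 1, 45 is invertible modulo 52, thus a − b ≡ 0 (mod 52), i.e. a = b.
So h is injective.
We now compute 45⁻¹ mod 52 explicitly. Euclid's algorithm: 52 = 1·45 + 7, 45 = 6·7 + 3, 7 = 2·3 + 1; back-substituting gives 1 = 37·45 − 32·52, so 45⁻¹ ≡ 37 (mod 52).
Since h is injective, we find h⁻¹(37): we need 45x ≡ 37 − 48 ≡ 41 (mod 52). Using 45⁻¹ = 37: x ≡ 37·41 = 1517 = 29·52 + 9, so x = 9.
Check: h(9) = 45·9 + 48 = 453 = 8·52 + 37 ≡ 37 (mod 52).

9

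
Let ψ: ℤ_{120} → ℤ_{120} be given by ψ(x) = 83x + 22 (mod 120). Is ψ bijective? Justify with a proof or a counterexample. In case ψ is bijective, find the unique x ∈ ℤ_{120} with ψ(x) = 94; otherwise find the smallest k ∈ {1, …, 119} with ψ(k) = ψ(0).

24

By definition, ψ is injective if ψ(x_1) = ψ(x_2) implies x_1 = x_2.
Suppose ψ(x_1) = ψ(x_2) in ℤ_{120}. Then 83x_1 + 22 ≡ 83x_2 + 22 (mod 120), hence 83(x_1 − x_2) ≡ 0 (mod 120).
Since gcd(83, 120) = 1, 83 is invertible modulo 120, thus x_1 − x_2 ≡ 0 (mod 120), i.e. x_1 = x_2.
We now compute 83⁻¹ mod 120 explicitly. Euclid's algorithm: 120 = 1·83 + 37, 83 = 2·37 + 9, 37 = 4·9 + 1; back-substituting gives 1 = 107·83 − 74·120, so 83⁻¹ ≡ 107 (mod 120).
Then y ↦ 107(y − 22) is a two-sided inverse to ψ, so every y ∈ ℤ_{120} has a preimage.
So ψ is bijective.
Since ψ is bijective, we compute ψ⁻¹(94): solve 83x + 22 ≡ 94 (mod 120), i.e. 83x ≡ 72 (mod 120).
Multiplying by 83⁻¹ = 107 gives x ≡ 107·72 = 7704 = 64·120 + 24 ≡ 24 (mod 120).
Check: ψ(24) = 83·24 + 22 = 2014 = 16·120 + 94 ≡ 94 (mod 120).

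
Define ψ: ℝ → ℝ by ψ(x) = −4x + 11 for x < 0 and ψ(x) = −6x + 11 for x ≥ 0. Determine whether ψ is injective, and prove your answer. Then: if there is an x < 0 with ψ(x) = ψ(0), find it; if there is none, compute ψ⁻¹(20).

-9/4

Both pieces are strictly decreasing (slopes −4 and −6), so each is injective on its own interval.
The left piece maps (−∞, 0) onto (11, ∞); the right piece maps [0, ∞) onto (−∞, 11].
These images are disjoint, so no value is attained by both pieces. Thus ψ is injective.
Because the two images are disjoint, no x < 0 has ψ(x) = ψ(0), so we compute ψ⁻¹(20): 20 lies in (11, ∞), so solve −4x + 11 = 20: x = (20 − 11)/(−4) = −9/4.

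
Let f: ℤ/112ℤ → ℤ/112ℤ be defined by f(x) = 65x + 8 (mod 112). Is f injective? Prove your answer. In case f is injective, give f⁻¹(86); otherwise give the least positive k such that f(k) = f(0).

46

If f(s) = f(t), then 65s ≡ 65t (mod 112). Because gcd(65, 112) = 1, we may cancel 65 to get s ≡ t (mod 112).
Therefore f is injective.
We now compute 65⁻¹ mod 112 explicitly. Euclid's algorithm: 112 = 1·65 + 47, 65 = 1·47 + 18, 47 = 2·18 + 11, 18 = 1·11 + 7, 11 = 1·7 + 4, 7 = 1·4 + 3, 4 = 1·3 + 1; back-substituting gives 1 = 81·65 − 47·112, so 65⁻¹ ≡ 81 (mod 112).
Since f is injective, we compute f⁻¹(86): solve 65x + 8 ≡ 86 (mod 112), i.e. 65x ≡ 78 (mod 112).
Multiplying by 65⁻¹ = 81 gives x ≡ 81·78 = 6318 = 56·112 + 46 ≡ 46 (mod 112).
Check: f(46) = 65·46 + 8 = 2998 = 26·112 + 86 ≡ 86 (mod 112).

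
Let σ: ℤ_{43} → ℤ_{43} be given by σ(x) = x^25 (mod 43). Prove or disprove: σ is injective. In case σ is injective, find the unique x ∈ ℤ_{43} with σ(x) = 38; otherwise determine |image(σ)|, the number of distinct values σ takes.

40

Since 43 is prime, the nonzero elements of ℤ_{43} form a cyclic group of order 42.
As gcd(25, 42) = 1, raising to the 25th power is a bijection on this group: if a^25 ≡ b^25 then (ab^{−1})^25 = 1, and the only element of order dividing gcd(25, 42) = 1 is 1, so a = b.
With σ(0) = 0 this makes σ injective on all of ℤ_{43}, hence bijective (finite equal-size domain and codomain). In particular σ is injective.
Since σ is injective, we find the preimage of 38. The inverse of x ↦ x^25 on (ℤ_{43})^× is x ↦ x^37, because 25·37 = 925 = 22·42 + 1 ≡ 1 (mod 42) and x^{42} = 1 for x ≠ 0 (Fermat). So σ⁻¹(38) = 38^37 mod 43.
Repeated squaring mod 43: 38^1 ≡ 38, 38^2 ≡ 38² = 1444 ≡ 25, 38^4 ≡ 25² = 625 ≡ 23, 38^8 ≡ 23² = 529 ≡ 13, 38^16 ≡ 13² = 169 ≡ 40, 38^32 ≡ 40² = 1600 ≡ 9. Since 37 = 32 + 4 + 1, 38^37 ≡ 9·23·38: 9·23 = 207 ≡ 35, then 35·38 = 1330 ≡ 40. So 38^37 ≡ 40 (mod 43).
Hence σ⁻¹(38) = 40.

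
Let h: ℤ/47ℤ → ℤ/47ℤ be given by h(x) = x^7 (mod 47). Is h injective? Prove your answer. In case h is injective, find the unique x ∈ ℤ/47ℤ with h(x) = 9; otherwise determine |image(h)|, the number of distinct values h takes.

Since 47 is prime, the nonzero elements of ℤ/47ℤ form a cyclic group of order 46.
As gcd(7, 46) = 1, raising to the 7th power is a bijection on this group: if s^7 ≡ t^7 then (st^{−1})^7 = 1, and the only element of order dividing gcd(7, 46) = 1 is 1, so s = t.
With h(0) = 0 this makes h injective on all of ℤ/47ℤ, hence bijective (finite equal-size domain and codomain). In particular h is injective.
Since h is injective, we find the preimage of 9. The inverse of x ↦ x^7 on (ℤ/47ℤ)^× is x ↦ x^33, because 7·33 = 231 = 5·46 + 1 ≡ 1 (mod 46) and x^{46} = 1 for x ≠ 0 (Fermat). So h⁻¹(9) = 9^33 mod 47.
Repeated squaring mod 47: 9^1 ≡ 9, 9^2 ≡ 9² = 81 ≡ 34, 9^4 ≡ 34² = 1156 ≡ 28, 9^8 ≡ 28² = 784 ≡ 32, 9^16 ≡ 32² = 1024 ≡ 37, 9^32 ≡ 37² = 1369 ≡ 6. Since 33 = 32 + 1, 9^33 ≡ 6·9: 6·9 = 54 ≡ 7. So 9^33 ≡ 7 (mod 47).
Hence h⁻¹(9) = 7.

7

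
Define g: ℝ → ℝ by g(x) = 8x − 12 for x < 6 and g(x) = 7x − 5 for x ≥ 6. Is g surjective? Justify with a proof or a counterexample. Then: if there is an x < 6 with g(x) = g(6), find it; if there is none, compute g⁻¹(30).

Both pieces are strictly increasing (slopes 8 and 7), so each is injective on its own interval.
The left piece maps (−∞, 6) onto (−∞, 36); the right piece maps [6, ∞) onto [37, ∞).
The union (−∞, 36) ∪ [37, ∞) omits the interval between 36 and 37; in particular 36 has no preimage. So g is not surjective.
Because the two images are disjoint, no x < 6 has g(x) = g(6), so we compute g⁻¹(30): 30 lies in (−∞, 36), so solve 8x − 12 = 30: x = (30 + 12)/8 = 21/4.

21/4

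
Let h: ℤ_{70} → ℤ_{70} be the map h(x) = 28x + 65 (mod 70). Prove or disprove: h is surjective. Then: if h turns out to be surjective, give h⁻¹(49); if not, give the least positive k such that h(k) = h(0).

Since gcd(28, 70) = 14, we have 28x ≡ 0 (mod 14) for all x, so h(x) ≡ 9 (mod 14).
But 0 ≢ 9 (mod 14), so 0 ∈ ℤ_{70} has no preimage. So h is not surjective.
Since h is not surjective, we find the least positive k with h(k) = h(0): this means 28k ≡ 0 (mod 70), i.e. 70 ∣ 28k. Since gcd(28, 70) = 14, dividing through by 14 this holds exactly when 5 ∣ 2k, and as gcd(2, 5) = 1, exactly when 5 ∣ k.
The smallest positive such k is 5.

5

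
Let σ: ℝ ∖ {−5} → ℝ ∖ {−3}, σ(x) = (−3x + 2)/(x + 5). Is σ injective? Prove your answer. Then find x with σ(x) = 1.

-3/4

Suppose σ(u) = σ(v). Cross-multiplying: (−3u + 2)(v + 5) = (−3v + 2)(u + 5).
Expanding both sides and cancelling the symmetric terms leaves −17·(u − v) = 0. Since −17 ≠ 0, u = v. Hence σ is injective.
Solving σ(x) = 1: cross-multiplying gives −3x + 2 = 1(x + 5), which rearranges to −4x = 3, so x = −3/4.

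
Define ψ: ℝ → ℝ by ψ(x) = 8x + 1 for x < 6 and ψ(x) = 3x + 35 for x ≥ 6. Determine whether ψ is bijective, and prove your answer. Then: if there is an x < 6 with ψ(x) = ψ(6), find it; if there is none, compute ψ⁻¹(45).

Both pieces are strictly increasing (slopes 8 and 3), so each is injective on its own interval.
The left piece maps (−∞, 6) onto (−∞, 49); the right piece maps [6, ∞) onto [53, ∞).
The images leave a gap (49 has no preimage), so ψ is not surjective, hence not bijective.
Because the two images are disjoint, no x < 6 has ψ(x) = ψ(6), so we compute ψ⁻¹(45): 45 lies in (−∞, 49), so solve 8x + 1 = 45: x = (45 − 1)/8 = 11/2.

11/2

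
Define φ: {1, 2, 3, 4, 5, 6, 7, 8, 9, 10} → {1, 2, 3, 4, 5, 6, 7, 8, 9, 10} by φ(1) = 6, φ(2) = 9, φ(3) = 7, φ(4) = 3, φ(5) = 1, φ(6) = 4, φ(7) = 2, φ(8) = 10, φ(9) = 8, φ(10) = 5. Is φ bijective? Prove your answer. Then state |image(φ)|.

10

The values 6, 9, 7, 3, 1, 4, 2, 10, 8, 5 are a permutation of {1, 2, 3, 4, 5, 6, 7, 8, 9, 10}: each element appears exactly once.
So φ is injective and surjective, hence bijective.
The image of φ is {1, 2, 3, 4, 5, 6, 7, 8, 9, 10}, which has 10 elements.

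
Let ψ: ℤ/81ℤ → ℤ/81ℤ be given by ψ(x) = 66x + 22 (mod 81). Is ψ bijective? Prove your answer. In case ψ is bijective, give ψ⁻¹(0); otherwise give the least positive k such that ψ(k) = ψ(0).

We have gcd(66, 81) = 3 > 1. Taking u = 0 and v = 27: ψ(0) = 22 and ψ(27) = 66·27 + 22 = 1804 ≡ 22 (mod 81).
So ψ(0) = ψ(27) while 0 ≠ 27, thus ψ is not injective, hence not bijective.
Since ψ is not bijective, we find the least positive k with ψ(k) = ψ(0): this means 66k ≡ 0 (mod 81), i.e. 81 ∣ 66k. Since gcd(66, 81) = 3, dividing through by 3 this holds exactly when 27 ∣ 22k, and as gcd(22, 27) = 1, exactly when 27 ∣ k.
The smallest positive such k is 27.

27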